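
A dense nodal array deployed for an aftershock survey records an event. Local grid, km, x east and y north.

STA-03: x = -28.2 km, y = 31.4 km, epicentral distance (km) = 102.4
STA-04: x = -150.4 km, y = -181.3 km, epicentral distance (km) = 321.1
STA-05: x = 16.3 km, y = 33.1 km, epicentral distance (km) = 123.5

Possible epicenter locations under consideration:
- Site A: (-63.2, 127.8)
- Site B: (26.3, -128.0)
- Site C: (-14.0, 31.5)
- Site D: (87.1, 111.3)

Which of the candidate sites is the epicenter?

For each candidate, compare |candidate − station| to the reported distance:
Site A: residuals STA-03 0.2, STA-04 0.1, STA-05 0.1 → max 0.2 km
Site B: residuals STA-03 66.1, STA-04 136.5, STA-05 37.9 → max 136.5 km
Site C: residuals STA-03 88.2, STA-04 68.3, STA-05 93.2 → max 93.2 km
Site D: residuals STA-03 37.9, STA-04 55.8, STA-05 18.0 → max 55.8 km
Only Site A has all residuals ≈ 0.

Site A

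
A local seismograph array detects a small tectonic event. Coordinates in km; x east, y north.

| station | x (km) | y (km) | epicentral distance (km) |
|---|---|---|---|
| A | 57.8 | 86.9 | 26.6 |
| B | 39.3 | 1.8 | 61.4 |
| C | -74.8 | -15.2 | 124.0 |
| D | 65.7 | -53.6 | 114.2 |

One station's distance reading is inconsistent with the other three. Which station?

C

Solve using three stations at a time. Using A, B, D (subtract circle equations pairwise → linear system) gives (x, y) ≈ (57.8, 60.3).
Distances from that point to each station vs reported:
  A: calculated 26.6 vs reported 26.6 → residual 0.0 km
  B: calculated 61.4 vs reported 61.4 → residual 0.0 km
  C: calculated 152.6 vs reported 124.0 → residual 28.6 km
  D: calculated 114.2 vs reported 114.2 → residual 0.0 km
A, B, D are mutually consistent (residuals ≈ 0); C is off by 28.6 km.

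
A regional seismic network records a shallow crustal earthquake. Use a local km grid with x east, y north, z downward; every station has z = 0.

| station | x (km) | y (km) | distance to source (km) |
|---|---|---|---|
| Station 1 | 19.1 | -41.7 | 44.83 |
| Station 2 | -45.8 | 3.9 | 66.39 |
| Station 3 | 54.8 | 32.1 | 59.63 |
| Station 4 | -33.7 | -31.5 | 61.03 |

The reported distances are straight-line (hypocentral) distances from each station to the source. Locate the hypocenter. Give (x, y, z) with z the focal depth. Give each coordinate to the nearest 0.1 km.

x ≈ 15.1 km, y ≈ -4.7 km, depth ≈ 25.0 km

Each station gives a sphere (x−x_i)² + (y−y_i)² + z² = d_i² (stations at z=0).
Subtracting the Station 1 sphere from Station 2 and Station 3: z² cancels, leaving linear equations in x and y:
-129.8 x + 91.2 y = -2388.75
71.4 x + 147.6 y = 383.74
Solving: x ≈ 15.098, y ≈ -4.704 km (keep extra digits for the depth step; rounded: 15.1, -4.7).
Then from the Station 1 sphere: z² = 44.83² − (x − 19.1)² − (y + 41.7)² with x = 15.098, y = -4.704, so z ≈ 25.000 ≈ 25.0 km.
Check against Station 4 (with the unrounded solution): distance 61.03 ≈ 61.03 km. ✓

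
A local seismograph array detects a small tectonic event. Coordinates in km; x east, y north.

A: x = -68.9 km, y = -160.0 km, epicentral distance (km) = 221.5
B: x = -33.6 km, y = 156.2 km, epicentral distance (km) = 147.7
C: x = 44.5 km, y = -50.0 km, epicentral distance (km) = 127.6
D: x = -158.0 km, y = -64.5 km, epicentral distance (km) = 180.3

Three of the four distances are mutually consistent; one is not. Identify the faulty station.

Solve using three stations at a time. Using A, C, D (subtract circle equations pairwise → linear system) gives (x, y) ≈ (-24.9, 57.1).
Distances from that point to each station vs reported:
  A: calculated 221.5 vs reported 221.5 → residual 0.0 km
  B: calculated 99.5 vs reported 147.7 → residual 48.2 km
  C: calculated 127.6 vs reported 127.6 → residual 0.0 km
  D: calculated 180.3 vs reported 180.3 → residual 0.0 km
A, C, D are mutually consistent (residuals ≈ 0); B is off by 48.2 km.

B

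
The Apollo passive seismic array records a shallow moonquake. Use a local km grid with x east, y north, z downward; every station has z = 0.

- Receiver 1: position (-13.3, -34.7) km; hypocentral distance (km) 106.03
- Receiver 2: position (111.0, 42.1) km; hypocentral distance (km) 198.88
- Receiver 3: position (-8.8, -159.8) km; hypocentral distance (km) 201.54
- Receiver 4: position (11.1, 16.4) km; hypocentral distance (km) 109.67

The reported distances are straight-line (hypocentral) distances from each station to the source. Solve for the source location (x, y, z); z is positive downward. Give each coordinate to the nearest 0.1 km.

Each station gives a sphere (x−x_i)² + (y−y_i)² + z² = d_i² (stations at z=0).
Subtracting the Receiver 1 sphere from Receiver 2 and Receiver 3: z² cancels, leaving linear equations in x and y:
248.6 x + 153.6 y = -15598.46
9.0 x − 250.2 y = -5143.51
Solving: x ≈ -73.807, y ≈ 17.903 km (keep extra digits for the depth step; rounded: -73.8, 17.9).
Then from the Receiver 1 sphere: z² = 106.03² − (x + 13.3)² − (y + 34.7)² with x = -73.807, y = 17.903, so z ≈ 69.384 ≈ 69.4 km.

x ≈ -73.8 km, y ≈ 17.9 km, depth ≈ 69.4 km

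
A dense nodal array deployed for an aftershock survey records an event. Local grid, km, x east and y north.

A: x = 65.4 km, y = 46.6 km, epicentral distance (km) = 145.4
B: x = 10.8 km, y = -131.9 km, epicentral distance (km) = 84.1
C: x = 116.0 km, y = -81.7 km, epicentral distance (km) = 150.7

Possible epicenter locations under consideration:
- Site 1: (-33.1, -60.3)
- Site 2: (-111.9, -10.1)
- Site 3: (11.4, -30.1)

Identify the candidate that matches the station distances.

For each candidate, compare |candidate − station| to the reported distance:
Site 1: residuals A 0.0, B 0.1, C 0.1 → max 0.1 km
Site 2: residuals A 40.7, B 88.8, C 88.2 → max 88.8 km
Site 3: residuals A 51.6, B 17.7, C 34.1 → max 51.6 km
Only Site 1 has all residuals ≈ 0.

Site 1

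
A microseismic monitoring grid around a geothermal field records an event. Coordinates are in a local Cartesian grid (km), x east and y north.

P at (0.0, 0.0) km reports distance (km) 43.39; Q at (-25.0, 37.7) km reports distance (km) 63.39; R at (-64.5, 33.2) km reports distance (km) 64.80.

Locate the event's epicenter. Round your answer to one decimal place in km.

-35.6 km east, -24.8 km north

Circle about each station: x² + y² = 43.39²; (x + 25.0)² + (y − 37.7)² = 63.39²; (x + 64.5)² + (y − 33.2)² = 64.80².
Subtracting pairs of circle equations eliminates x²+y² and gives linear equations (the radical axes):
-50.0 x + 75.4 y = -89.31
-129.0 x + 66.4 y = 2946.14
Solving the 2×2 system: x ≈ -35.6, y ≈ -24.8 km.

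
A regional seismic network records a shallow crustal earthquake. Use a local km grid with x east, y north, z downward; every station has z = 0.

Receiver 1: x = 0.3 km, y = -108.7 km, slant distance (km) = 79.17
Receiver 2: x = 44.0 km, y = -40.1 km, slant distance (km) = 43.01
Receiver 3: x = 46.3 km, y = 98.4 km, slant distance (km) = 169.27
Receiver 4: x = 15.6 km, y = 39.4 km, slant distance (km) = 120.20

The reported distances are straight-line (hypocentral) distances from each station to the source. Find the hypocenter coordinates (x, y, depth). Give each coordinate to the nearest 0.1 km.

x ≈ 62.5 km, y ≈ -67.9 km, depth ≈ 27.1 km

Each station gives a sphere (x−x_i)² + (y−y_i)² + z² = d_i² (stations at z=0).
Subtracting the Receiver 1 sphere from Receiver 2 and Receiver 3: z² cancels, leaving linear equations in x and y:
87.4 x + 137.2 y = -3853.74
92.0 x + 414.2 y = -22373.97
Solving: x ≈ 62.492, y ≈ -67.898 km (keep extra digits for the depth step; rounded: 62.5, -67.9).
Then from the Receiver 1 sphere: z² = 79.17² − (x − 0.3)² − (y + 108.7)² with x = 62.492, y = -67.898, so z ≈ 27.115 ≈ 27.1 km.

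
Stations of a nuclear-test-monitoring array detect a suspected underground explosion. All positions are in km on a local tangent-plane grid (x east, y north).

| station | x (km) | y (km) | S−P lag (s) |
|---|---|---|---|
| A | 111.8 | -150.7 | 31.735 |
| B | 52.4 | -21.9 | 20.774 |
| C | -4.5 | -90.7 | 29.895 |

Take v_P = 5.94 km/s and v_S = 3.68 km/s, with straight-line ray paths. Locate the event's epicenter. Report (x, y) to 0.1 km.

Distance from S−P lag: d = Δt · v_P v_S / (v_P − v_S) = Δt · (5.94·3.68)/(5.94−3.68) ≈ 9.6722·Δt.
So d_A = 306.95, d_B = 200.93, d_C = 289.15 km.
Circle about each station: (x − 111.8)² + (y + 150.7)² = 306.95²; (x − 52.4)² + (y + 21.9)² = 200.93²; (x + 4.5)² + (y + 90.7)² = 289.15².
Subtracting the A equation from the B and C equations removes the quadratic terms:
-118.8 x + 257.6 y = 21861.08
-232.6 x + 120.0 y = -16352.41
Solving the 2×2 system: x ≈ 149.7, y ≈ 153.9 km.
Check against A (with the unrounded x, y): √((x − 111.8)²+(y + 150.7)²) = 306.95 ≈ 306.95 km. ✓

149.7 km east, 153.9 km north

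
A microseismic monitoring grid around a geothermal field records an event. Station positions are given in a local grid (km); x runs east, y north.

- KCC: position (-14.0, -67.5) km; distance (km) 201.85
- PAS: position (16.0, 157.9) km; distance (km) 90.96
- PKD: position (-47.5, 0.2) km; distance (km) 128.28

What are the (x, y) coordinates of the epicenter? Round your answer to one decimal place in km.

Circle about each station: (x + 14.0)² + (y + 67.5)² = 201.85²; (x − 16.0)² + (y − 157.9)² = 90.96²; (x + 47.5)² + (y − 0.2)² = 128.28².
Subtracting the KCC equation from the PAS and PKD equations removes the quadratic terms:
60.0 x + 450.8 y = 52905.86
-67.0 x + 135.4 y = 21791.70
Solving the 2×2 system: x ≈ -69.4, y ≈ 126.6 km.

x ≈ -69.4 km, y ≈ 126.6 km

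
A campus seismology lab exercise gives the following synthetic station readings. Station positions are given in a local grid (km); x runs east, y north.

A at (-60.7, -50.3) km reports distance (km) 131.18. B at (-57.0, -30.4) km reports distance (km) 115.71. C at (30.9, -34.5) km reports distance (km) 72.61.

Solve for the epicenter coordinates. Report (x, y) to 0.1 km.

Circle about each station: (x + 60.7)² + (y + 50.3)² = 131.18²; (x + 57.0)² + (y + 30.4)² = 115.71²; (x − 30.9)² + (y + 34.5)² = 72.61².
Subtracting the A equation from the B and C equations removes the quadratic terms:
7.4 x + 39.8 y = 1777.97
183.2 x + 31.6 y = 7866.46
Solving the 2×2 system: x ≈ 36.4, y ≈ 37.9 km.

x ≈ 36.4 km, y ≈ 37.9 km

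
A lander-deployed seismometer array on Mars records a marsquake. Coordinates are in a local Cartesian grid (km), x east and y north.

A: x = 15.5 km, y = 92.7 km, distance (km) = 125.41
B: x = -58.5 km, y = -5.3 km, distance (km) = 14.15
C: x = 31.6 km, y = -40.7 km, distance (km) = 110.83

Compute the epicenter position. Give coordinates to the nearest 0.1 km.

-70.8 km east, 1.7 km north

Circle about each station: (x − 15.5)² + (y − 92.7)² = 125.41²; (x + 58.5)² + (y + 5.3)² = 14.15²; (x − 31.6)² + (y + 40.7)² = 110.83².
Subtracting the A equation from the B and C equations removes the quadratic terms:
-148.0 x − 196.0 y = 10144.25
32.2 x − 266.8 y = -2734.11
Solving the 2×2 system: x ≈ -70.8, y ≈ 1.7 km.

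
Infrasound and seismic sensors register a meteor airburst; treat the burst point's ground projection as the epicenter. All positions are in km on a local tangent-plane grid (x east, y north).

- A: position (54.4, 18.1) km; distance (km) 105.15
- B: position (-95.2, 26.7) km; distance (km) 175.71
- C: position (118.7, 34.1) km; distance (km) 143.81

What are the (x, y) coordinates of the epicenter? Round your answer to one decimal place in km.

x ≈ 39.6 km, y ≈ -86.0 km

Circle about each station: (x − 54.4)² + (y − 18.1)² = 105.15²; (x + 95.2)² + (y − 26.7)² = 175.71²; (x − 118.7)² + (y − 34.1)² = 143.81².
Subtracting the A equation from the B and C equations removes the quadratic terms:
-299.2 x + 17.2 y = -13328.52
128.6 x + 32.0 y = 2340.74
Solving the 2×2 system: x ≈ 39.6, y ≈ -86.0 km.
Check against A (with the unrounded x, y): √((x − 54.4)²+(y − 18.1)²) = 105.15 ≈ 105.15 km. ✓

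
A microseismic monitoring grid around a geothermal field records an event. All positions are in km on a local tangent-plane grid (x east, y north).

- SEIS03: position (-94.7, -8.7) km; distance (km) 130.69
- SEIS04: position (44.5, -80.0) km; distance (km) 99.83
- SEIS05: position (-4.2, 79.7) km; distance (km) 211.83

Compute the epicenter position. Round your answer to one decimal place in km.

(-42.7, -128.6)

Circle about each station: (x + 94.7)² + (y + 8.7)² = 130.69²; (x − 44.5)² + (y + 80.0)² = 99.83²; (x + 4.2)² + (y − 79.7)² = 211.83².
Subtracting pairs of circle equations eliminates x²+y² and gives linear equations (the radical axes):
278.4 x − 142.6 y = 6450.32
181.0 x + 176.8 y = -30466.12
Solving the 2×2 system: x ≈ -42.7, y ≈ -128.6 km.
Check against SEIS03 (with the unrounded x, y): √((x + 94.7)²+(y + 8.7)²) = 130.69 ≈ 130.69 km. ✓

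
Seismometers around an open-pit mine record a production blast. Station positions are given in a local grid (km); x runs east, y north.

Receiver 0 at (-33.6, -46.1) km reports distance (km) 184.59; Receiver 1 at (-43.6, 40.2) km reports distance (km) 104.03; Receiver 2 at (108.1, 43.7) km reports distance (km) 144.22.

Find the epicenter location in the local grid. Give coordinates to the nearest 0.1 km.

Circle about each station: (x + 33.6)² + (y + 46.1)² = 184.59²; (x + 43.6)² + (y − 40.2)² = 104.03²; (x − 108.1)² + (y − 43.7)² = 144.22².
Subtracting pairs of circle equations eliminates x²+y² and gives linear equations (the radical axes):
-20.0 x + 172.6 y = 23514.06
283.4 x + 179.6 y = 23615.19
Solving the 2×2 system: x ≈ -2.8, y ≈ 135.9 km.

x ≈ -2.8 km, y ≈ 135.9 km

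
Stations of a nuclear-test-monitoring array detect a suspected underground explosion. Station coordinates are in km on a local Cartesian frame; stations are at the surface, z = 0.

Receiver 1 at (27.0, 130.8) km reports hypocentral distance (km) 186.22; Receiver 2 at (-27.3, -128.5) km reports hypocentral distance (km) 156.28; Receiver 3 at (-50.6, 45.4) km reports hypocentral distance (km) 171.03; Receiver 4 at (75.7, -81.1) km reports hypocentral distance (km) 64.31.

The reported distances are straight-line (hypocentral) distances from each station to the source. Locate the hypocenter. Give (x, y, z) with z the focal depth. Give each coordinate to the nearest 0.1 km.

Each station gives a sphere (x−x_i)² + (y−y_i)² + z² = d_i² (stations at z=0).
Subtracting the Receiver 1 sphere from Receiver 2 and Receiver 3: z² cancels, leaving linear equations in x and y:
-108.6 x − 518.6 y = 9674.35
-155.2 x − 170.8 y = -7789.49
Solving: x ≈ 91.899, y ≈ -37.899 km (keep extra digits for the depth step; rounded: 91.9, -37.9).
Then from the Receiver 1 sphere: z² = 186.22² − (x − 27.0)² − (y − 130.8)² with x = 91.899, y = -37.899, so z ≈ 44.796 ≈ 44.8 km.

x ≈ 91.9 km, y ≈ -37.9 km, depth ≈ 44.8 km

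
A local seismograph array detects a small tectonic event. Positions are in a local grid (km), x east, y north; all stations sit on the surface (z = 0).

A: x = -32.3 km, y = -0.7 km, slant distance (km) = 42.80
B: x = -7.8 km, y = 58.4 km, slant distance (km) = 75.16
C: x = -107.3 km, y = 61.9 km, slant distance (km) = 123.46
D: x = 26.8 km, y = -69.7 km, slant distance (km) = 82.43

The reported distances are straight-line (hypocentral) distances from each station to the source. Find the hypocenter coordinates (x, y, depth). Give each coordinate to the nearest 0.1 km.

(-11.7, -6.9, 37.0)

Each station gives a sphere (x−x_i)² + (y−y_i)² + z² = d_i² (stations at z=0).
Subtracting the A sphere from B and C: z² cancels, leaving linear equations in x and y:
49.0 x + 118.2 y = -1389.57
-150.0 x + 125.2 y = 890.59
Solving: x ≈ -11.701, y ≈ -6.905 km (keep extra digits for the depth step; rounded: -11.7, -6.9).
Then from the A sphere: z² = 42.80² − (x + 32.3)² − (y + 0.7)² with x = -11.701, y = -6.905, so z ≈ 37.000 ≈ 37.0 km.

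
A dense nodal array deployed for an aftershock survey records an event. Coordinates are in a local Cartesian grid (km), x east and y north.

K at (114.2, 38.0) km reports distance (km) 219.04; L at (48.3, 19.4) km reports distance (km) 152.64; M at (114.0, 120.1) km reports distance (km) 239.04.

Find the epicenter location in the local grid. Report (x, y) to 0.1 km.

Circle about each station: (x − 114.2)² + (y − 38.0)² = 219.04²; (x − 48.3)² + (y − 19.4)² = 152.64²; (x − 114.0)² + (y − 120.1)² = 239.04².
Subtracting the K equation from the L and M equations removes the quadratic terms:
-131.8 x − 37.2 y = 12903.16
-0.4 x + 164.2 y = 3772.77
Solving the 2×2 system: x ≈ -104.3, y ≈ 22.7 km.
Check against K (with the unrounded x, y): √((x − 114.2)²+(y − 38.0)²) = 219.05 ≈ 219.04 km. ✓

x ≈ -104.3 km, y ≈ 22.7 km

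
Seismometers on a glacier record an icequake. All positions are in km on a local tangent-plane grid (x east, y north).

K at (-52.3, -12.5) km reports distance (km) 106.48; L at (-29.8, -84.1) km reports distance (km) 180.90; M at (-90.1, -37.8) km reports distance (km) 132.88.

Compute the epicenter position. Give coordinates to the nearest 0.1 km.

-66.7 km east, 93.0 km north

Circle about each station: (x + 52.3)² + (y + 12.5)² = 106.48²; (x + 29.8)² + (y + 84.1)² = 180.90²; (x + 90.1)² + (y + 37.8)² = 132.88².
Subtracting the K equation from the L and M equations removes the quadratic terms:
45.0 x − 143.2 y = -16317.51
-75.6 x − 50.6 y = 336.21
Solving the 2×2 system: x ≈ -66.7, y ≈ 93.0 km.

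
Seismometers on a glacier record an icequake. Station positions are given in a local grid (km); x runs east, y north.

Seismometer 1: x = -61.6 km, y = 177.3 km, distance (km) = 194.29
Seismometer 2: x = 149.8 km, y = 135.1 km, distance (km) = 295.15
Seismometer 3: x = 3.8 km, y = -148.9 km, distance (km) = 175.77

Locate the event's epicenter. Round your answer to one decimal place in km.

(-106.2, -11.8)

Circle about each station: (x + 61.6)² + (y − 177.3)² = 194.29²; (x − 149.8)² + (y − 135.1)² = 295.15²; (x − 3.8)² + (y + 148.9)² = 175.77².
Subtracting the Seismometer 1 equation from the Seismometer 2 and Seismometer 3 equations removes the quadratic terms:
422.8 x − 84.4 y = -43902.72
130.8 x − 652.4 y = -6190.69
Solving the 2×2 system: x ≈ -106.2, y ≈ -11.8 km.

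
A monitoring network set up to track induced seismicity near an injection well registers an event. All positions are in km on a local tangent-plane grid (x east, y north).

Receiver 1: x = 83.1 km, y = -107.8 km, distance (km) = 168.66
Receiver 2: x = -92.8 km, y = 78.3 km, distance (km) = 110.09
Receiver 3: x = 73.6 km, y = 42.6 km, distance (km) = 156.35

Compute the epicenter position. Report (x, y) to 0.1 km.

(-65.7, -28.4)

Circle about each station: (x − 83.1)² + (y + 107.8)² = 168.66²; (x + 92.8)² + (y − 78.3)² = 110.09²; (x − 73.6)² + (y − 42.6)² = 156.35².
Subtracting the Receiver 1 equation from the Receiver 2 and Receiver 3 equations removes the quadratic terms:
-351.8 x + 372.2 y = 12542.67
-19.0 x + 300.8 y = -7293.86
Solving the 2×2 system: x ≈ -65.7, y ≈ -28.4 km.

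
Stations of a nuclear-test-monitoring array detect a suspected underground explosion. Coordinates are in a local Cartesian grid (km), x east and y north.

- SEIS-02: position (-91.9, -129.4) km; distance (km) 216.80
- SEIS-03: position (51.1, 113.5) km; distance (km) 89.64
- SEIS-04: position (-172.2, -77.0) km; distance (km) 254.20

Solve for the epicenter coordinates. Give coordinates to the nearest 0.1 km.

Circle about each station: (x + 91.9)² + (y + 129.4)² = 216.80²; (x − 51.1)² + (y − 113.5)² = 89.64²; (x + 172.2)² + (y + 77.0)² = 254.20².
Subtracting the SEIS-02 equation from the SEIS-03 and SEIS-04 equations removes the quadratic terms:
286.0 x + 485.8 y = 29270.40
-160.6 x + 104.8 y = -7223.53
Solving the 2×2 system: x ≈ 60.9, y ≈ 24.4 km.

(60.9, 24.4)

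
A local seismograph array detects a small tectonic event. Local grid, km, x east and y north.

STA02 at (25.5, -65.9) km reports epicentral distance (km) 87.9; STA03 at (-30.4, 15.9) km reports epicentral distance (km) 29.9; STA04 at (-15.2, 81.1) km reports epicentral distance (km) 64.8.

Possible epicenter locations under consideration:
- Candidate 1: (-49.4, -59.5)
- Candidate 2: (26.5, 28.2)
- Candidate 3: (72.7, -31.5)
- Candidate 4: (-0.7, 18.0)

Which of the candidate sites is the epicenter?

For each candidate, compare |candidate − station| to the reported distance:
Candidate 1: residuals STA02 12.7, STA03 47.9, STA04 79.9 → max 79.9 km
Candidate 2: residuals STA02 6.2, STA03 28.3, STA04 2.6 → max 28.3 km
Candidate 3: residuals STA02 29.5, STA03 83.6, STA04 78.0 → max 83.6 km
Candidate 4: residuals STA02 0.0, STA03 0.1, STA04 0.1 → max 0.1 km
Only Candidate 4 has all residuals ≈ 0.

Candidate 4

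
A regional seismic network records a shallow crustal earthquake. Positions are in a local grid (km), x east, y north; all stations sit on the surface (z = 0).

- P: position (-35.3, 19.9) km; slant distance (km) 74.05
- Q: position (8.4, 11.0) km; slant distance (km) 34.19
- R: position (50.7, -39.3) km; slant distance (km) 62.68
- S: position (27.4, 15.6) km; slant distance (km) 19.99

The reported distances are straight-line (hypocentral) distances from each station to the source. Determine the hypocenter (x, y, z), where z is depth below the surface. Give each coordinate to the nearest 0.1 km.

(36.7, 19.3, 17.3)

Each station gives a sphere (x−x_i)² + (y−y_i)² + z² = d_i² (stations at z=0).
Subtracting the P sphere from Q and R: z² cancels, leaving linear equations in x and y:
87.4 x − 17.8 y = 2863.91
172.0 x − 118.4 y = 4027.50
Solving: x ≈ 36.697, y ≈ 19.294 km (keep extra digits for the depth step; rounded: 36.7, 19.3).
Then from the P sphere: z² = 74.05² − (x + 35.3)² − (y − 19.9)² with x = 36.697, y = 19.294, so z ≈ 17.305 ≈ 17.3 km.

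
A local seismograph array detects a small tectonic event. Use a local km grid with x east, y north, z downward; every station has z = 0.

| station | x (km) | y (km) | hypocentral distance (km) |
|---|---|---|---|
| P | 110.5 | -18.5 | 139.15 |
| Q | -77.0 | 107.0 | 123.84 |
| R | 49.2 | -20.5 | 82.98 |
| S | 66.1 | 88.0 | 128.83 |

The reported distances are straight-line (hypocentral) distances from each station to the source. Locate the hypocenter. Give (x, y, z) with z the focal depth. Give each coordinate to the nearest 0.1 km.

Each station gives a sphere (x−x_i)² + (y−y_i)² + z² = d_i² (stations at z=0).
Subtracting the P sphere from Q and R: z² cancels, leaving linear equations in x and y:
-375.0 x + 251.0 y = 8851.88
-122.6 x − 4.0 y = 2765.43
Solving: x ≈ -22.605, y ≈ 1.494 km (keep extra digits for the depth step; rounded: -22.6, 1.5).
Then from the P sphere: z² = 139.15² − (x − 110.5)² − (y + 18.5)² with x = -22.605, y = 1.494, so z ≈ 35.299 ≈ 35.3 km.

(-22.6, 1.5, 35.3)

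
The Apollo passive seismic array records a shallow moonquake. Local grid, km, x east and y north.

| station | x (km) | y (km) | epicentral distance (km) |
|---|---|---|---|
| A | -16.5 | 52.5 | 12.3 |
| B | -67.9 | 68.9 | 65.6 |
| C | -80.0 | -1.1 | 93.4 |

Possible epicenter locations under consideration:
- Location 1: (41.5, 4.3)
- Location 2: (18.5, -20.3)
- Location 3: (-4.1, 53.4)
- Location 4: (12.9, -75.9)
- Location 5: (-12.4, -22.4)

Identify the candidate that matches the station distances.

Location 3

For each candidate, compare |candidate − station| to the reported distance:
Location 1: residuals A 63.1, B 61.4, C 28.2 → max 63.1 km
Location 2: residuals A 68.5, B 58.6, C 7.0 → max 68.5 km
Location 3: residuals A 0.1, B 0.1, C 0.0 → max 0.1 km
Location 4: residuals A 119.4, B 100.2, C 25.9 → max 119.4 km
Location 5: residuals A 62.7, B 41.2, C 22.5 → max 62.7 km
Only Location 3 has all residuals ≈ 0.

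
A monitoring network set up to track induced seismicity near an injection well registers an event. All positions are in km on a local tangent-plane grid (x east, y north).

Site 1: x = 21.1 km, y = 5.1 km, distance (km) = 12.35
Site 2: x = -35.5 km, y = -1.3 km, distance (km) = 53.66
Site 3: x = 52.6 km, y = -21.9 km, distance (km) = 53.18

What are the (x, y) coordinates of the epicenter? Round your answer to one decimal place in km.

15.3 km east, 16.0 km north

Circle about each station: (x − 21.1)² + (y − 5.1)² = 12.35²; (x + 35.5)² + (y + 1.3)² = 53.66²; (x − 52.6)² + (y + 21.9)² = 53.18².
Subtracting pairs of circle equations eliminates x²+y² and gives linear equations (the radical axes):
-113.2 x − 12.8 y = -1936.15
63.0 x − 54.0 y = 99.56
Solving the 2×2 system: x ≈ 15.3, y ≈ 16.0 km.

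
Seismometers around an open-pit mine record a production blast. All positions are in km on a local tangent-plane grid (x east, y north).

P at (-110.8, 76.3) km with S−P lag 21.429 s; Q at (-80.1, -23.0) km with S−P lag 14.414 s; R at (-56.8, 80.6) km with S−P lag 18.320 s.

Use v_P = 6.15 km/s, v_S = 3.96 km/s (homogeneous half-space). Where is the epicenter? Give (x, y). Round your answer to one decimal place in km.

Distance from S−P lag: d = Δt · v_P v_S / (v_P − v_S) = Δt · (6.15·3.96)/(6.15−3.96) ≈ 11.1205·Δt.
So d_P = 238.30, d_Q = 160.29, d_R = 203.73 km.
Circle about each station: (x + 110.8)² + (y − 76.3)² = 238.30²; (x + 80.1)² + (y + 23.0)² = 160.29²; (x + 56.8)² + (y − 80.6)² = 203.73².
Subtracting the P equation from the Q and R equations removes the quadratic terms:
61.4 x − 198.6 y = 19940.69
108.0 x + 8.6 y = 6905.25
Solving the 2×2 system: x ≈ 70.2, y ≈ -78.7 km.

70.2 km east, -78.7 km north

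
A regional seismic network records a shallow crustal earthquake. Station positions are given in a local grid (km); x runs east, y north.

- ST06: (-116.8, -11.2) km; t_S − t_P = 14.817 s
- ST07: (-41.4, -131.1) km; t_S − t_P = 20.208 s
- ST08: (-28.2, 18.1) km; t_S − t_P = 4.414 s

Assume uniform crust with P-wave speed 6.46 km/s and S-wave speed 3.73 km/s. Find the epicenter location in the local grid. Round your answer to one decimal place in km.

2.8 km east, 41.7 km north

Distance from S−P lag: d = Δt · v_P v_S / (v_P − v_S) = Δt · (6.46·3.73)/(6.46−3.73) ≈ 8.8263·Δt.
So d_ST06 = 130.78, d_ST07 = 178.36, d_ST08 = 38.96 km.
Circle about each station: (x + 116.8)² + (y + 11.2)² = 130.78²; (x + 41.4)² + (y + 131.1)² = 178.36²; (x + 28.2)² + (y − 18.1)² = 38.96².
Subtracting pairs of circle equations eliminates x²+y² and gives linear equations (the radical axes):
150.8 x − 239.8 y = -9575.39
177.2 x + 58.6 y = 2940.70
Solving the 2×2 system: x ≈ 2.8, y ≈ 41.7 km.
Check against ST06 (with the unrounded x, y): √((x + 116.8)²+(y + 11.2)²) = 130.78 ≈ 130.78 km. ✓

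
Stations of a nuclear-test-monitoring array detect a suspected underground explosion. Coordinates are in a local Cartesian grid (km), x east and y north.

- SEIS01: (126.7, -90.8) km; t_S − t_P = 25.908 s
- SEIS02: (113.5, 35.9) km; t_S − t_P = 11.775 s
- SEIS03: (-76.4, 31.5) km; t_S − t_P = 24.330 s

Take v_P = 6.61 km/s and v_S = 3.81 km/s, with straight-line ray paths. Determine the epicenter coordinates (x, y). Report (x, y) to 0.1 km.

(112.6, 141.8)

Distance from S−P lag: d = Δt · v_P v_S / (v_P − v_S) = Δt · (6.61·3.81)/(6.61−3.81) ≈ 8.9943·Δt.
So d_SEIS01 = 233.02, d_SEIS02 = 105.91, d_SEIS03 = 218.83 km.
Circle about each station: (x − 126.7)² + (y + 90.8)² = 233.02²; (x − 113.5)² + (y − 35.9)² = 105.91²; (x + 76.4)² + (y − 31.5)² = 218.83².
Subtracting the SEIS01 equation from the SEIS02 and SEIS03 equations removes the quadratic terms:
-26.4 x + 253.4 y = 32954.92
-406.2 x + 244.6 y = -11056.57
Solving the 2×2 system: x ≈ 112.6, y ≈ 141.8 km.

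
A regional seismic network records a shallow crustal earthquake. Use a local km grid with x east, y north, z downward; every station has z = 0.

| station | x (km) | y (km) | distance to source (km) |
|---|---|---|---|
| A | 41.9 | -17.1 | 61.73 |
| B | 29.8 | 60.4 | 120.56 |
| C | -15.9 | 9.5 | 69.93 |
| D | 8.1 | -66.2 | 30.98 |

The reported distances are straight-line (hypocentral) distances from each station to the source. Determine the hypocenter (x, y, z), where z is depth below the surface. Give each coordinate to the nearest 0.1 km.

Each station gives a sphere (x−x_i)² + (y−y_i)² + z² = d_i² (stations at z=0).
Subtracting the A sphere from B and C: z² cancels, leaving linear equations in x and y:
-24.2 x + 155.0 y = -8235.94
-115.6 x + 53.2 y = -2784.57
Solving: x ≈ -0.393, y ≈ -53.197 km (keep extra digits for the depth step; rounded: -0.4, -53.2).
Then from the A sphere: z² = 61.73² − (x − 41.9)² − (y + 17.1)² with x = -0.393, y = -53.197, so z ≈ 26.812 ≈ 26.8 km.

(-0.4, -53.2, 26.8)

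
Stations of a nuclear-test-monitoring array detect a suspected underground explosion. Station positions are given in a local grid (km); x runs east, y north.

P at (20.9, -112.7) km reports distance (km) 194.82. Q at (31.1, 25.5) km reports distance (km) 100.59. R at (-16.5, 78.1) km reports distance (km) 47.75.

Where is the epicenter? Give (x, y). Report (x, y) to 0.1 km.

(-62.0, 63.6)

Circle about each station: (x − 20.9)² + (y + 112.7)² = 194.82²; (x − 31.1)² + (y − 25.5)² = 100.59²; (x + 16.5)² + (y − 78.1)² = 47.75².
Subtracting the P equation from the Q and R equations removes the quadratic terms:
20.4 x + 276.4 y = 16315.84
-74.8 x + 381.6 y = 28908.53
Solving the 2×2 system: x ≈ -62.0, y ≈ 63.6 km.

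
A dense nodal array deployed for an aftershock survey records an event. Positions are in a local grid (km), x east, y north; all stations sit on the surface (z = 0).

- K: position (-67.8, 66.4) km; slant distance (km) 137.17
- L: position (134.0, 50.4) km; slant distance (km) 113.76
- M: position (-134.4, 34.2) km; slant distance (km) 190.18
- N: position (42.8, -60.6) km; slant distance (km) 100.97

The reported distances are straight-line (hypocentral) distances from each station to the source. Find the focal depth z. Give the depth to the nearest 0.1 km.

62.6 km

Each station gives a sphere (x−x_i)² + (y−y_i)² + z² = d_i² (stations at z=0).
Subtracting the K sphere from L and M: z² cancels, leaving linear equations in x and y:
403.6 x − 32.0 y = 17364.63
-133.2 x − 64.4 y = -7125.62
Solving: x ≈ 44.500, y ≈ 18.607 km (keep extra digits for the depth step; rounded: 44.5, 18.6).
Then from the K sphere: z² = 137.17² − (x + 67.8)² − (y − 66.4)² with x = 44.500, y = 18.607, so z ≈ 62.611 ≈ 62.6 km.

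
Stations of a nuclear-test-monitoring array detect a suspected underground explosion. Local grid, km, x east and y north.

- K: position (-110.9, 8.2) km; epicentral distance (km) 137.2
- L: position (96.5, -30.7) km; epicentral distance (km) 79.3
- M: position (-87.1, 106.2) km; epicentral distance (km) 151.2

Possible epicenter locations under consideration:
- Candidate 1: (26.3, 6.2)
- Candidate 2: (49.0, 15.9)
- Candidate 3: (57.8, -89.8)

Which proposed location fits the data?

Candidate 1

For each candidate, compare |candidate − station| to the reported distance:
Candidate 1: residuals K 0.0, L 0.0, M 0.0 → max 0.0 km
Candidate 2: residuals K 22.9, L 12.8, M 12.1 → max 22.9 km
Candidate 3: residuals K 57.9, L 8.7, M 92.5 → max 92.5 km
Only Candidate 1 has all residuals ≈ 0.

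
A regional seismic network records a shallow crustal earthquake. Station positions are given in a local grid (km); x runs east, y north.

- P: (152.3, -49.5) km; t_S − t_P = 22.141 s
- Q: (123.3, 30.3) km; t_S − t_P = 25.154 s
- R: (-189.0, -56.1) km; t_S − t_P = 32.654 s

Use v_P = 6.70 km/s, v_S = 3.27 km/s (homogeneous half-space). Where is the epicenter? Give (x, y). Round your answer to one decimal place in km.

Distance from S−P lag: d = Δt · v_P v_S / (v_P − v_S) = Δt · (6.70·3.27)/(6.70−3.27) ≈ 6.3875·Δt.
So d_P = 141.42, d_Q = 160.67, d_R = 208.58 km.
Circle about each station: (x − 152.3)² + (y + 49.5)² = 141.42²; (x − 123.3)² + (y − 30.3)² = 160.67²; (x + 189.0)² + (y + 56.1)² = 208.58².
Subtracting pairs of circle equations eliminates x²+y² and gives linear equations (the radical axes):
-58.0 x + 159.6 y = -15339.79
-682.6 x − 13.2 y = -10283.33
Solving the 2×2 system: x ≈ 16.8, y ≈ -90.0 km.

16.8 km east, -90.0 km north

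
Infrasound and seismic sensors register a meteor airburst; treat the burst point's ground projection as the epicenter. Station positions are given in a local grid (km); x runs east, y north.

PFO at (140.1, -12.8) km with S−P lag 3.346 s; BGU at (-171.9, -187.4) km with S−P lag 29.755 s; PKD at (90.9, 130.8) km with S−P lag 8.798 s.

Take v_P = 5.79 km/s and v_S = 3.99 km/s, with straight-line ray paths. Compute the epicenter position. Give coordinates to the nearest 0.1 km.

Distance from S−P lag: d = Δt · v_P v_S / (v_P − v_S) = Δt · (5.79·3.99)/(5.79−3.99) ≈ 12.8345·Δt.
So d_PFO = 42.94, d_BGU = 381.89, d_PKD = 112.92 km.
Circle about each station: (x − 140.1)² + (y + 12.8)² = 42.94²; (x + 171.9)² + (y + 187.4)² = 381.89²; (x − 90.9)² + (y − 130.8)² = 112.92².
Subtracting pairs of circle equations eliminates x²+y² and gives linear equations (the radical axes):
-624.0 x − 349.2 y = -99119.61
-98.4 x + 287.2 y = -5327.48
Solving the 2×2 system: x ≈ 142.0, y ≈ 30.1 km.
Check against PFO (with the unrounded x, y): √((x − 140.1)²+(y + 12.8)²) = 42.94 ≈ 42.94 km. ✓

x ≈ 142.0 km, y ≈ 30.1 km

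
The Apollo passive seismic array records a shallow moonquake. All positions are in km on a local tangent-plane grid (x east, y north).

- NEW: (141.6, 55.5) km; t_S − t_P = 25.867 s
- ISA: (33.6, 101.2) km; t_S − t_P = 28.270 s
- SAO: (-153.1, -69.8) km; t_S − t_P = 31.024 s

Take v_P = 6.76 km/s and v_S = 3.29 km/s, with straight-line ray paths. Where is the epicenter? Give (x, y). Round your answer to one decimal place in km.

Distance from S−P lag: d = Δt · v_P v_S / (v_P − v_S) = Δt · (6.76·3.29)/(6.76−3.29) ≈ 6.4093·Δt.
So d_NEW = 165.79, d_ISA = 181.19, d_SAO = 198.84 km.
Circle about each station: (x − 141.6)² + (y − 55.5)² = 165.79²; (x − 33.6)² + (y − 101.2)² = 181.19²; (x + 153.1)² + (y + 69.8)² = 198.84².
Subtracting pairs of circle equations eliminates x²+y² and gives linear equations (the radical axes):
-216.0 x + 91.4 y = -17103.90
-589.4 x − 250.6 y = -6870.18
Solving the 2×2 system: x ≈ 45.5, y ≈ -79.6 km.
Check against NEW (with the unrounded x, y): √((x − 141.6)²+(y − 55.5)²) = 165.79 ≈ 165.79 km. ✓

x ≈ 45.5 km, y ≈ -79.6 km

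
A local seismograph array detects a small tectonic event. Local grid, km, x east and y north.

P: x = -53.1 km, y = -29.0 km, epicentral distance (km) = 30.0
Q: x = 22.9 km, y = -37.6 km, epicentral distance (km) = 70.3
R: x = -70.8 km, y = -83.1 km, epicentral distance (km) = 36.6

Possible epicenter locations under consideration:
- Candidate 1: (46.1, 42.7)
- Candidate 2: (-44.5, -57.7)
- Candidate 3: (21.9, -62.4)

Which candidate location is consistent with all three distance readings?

Candidate 2

For each candidate, compare |candidate − station| to the reported distance:
Candidate 1: residuals P 92.4, Q 13.3, R 135.1 → max 135.1 km
Candidate 2: residuals P 0.0, Q 0.0, R 0.0 → max 0.0 km
Candidate 3: residuals P 52.1, Q 45.5, R 58.4 → max 58.4 km
Only Candidate 2 has all residuals ≈ 0.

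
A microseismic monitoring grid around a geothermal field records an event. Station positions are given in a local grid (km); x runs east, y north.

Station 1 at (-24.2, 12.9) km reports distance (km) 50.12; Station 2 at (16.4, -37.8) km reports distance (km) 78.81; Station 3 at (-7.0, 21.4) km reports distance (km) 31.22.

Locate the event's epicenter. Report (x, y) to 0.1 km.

Circle about each station: (x + 24.2)² + (y − 12.9)² = 50.12²; (x − 16.4)² + (y + 37.8)² = 78.81²; (x + 7.0)² + (y − 21.4)² = 31.22².
Subtracting the Station 1 equation from the Station 2 and Station 3 equations removes the quadratic terms:
81.2 x − 101.4 y = -2753.25
34.4 x + 17.0 y = 1292.24
Solving the 2×2 system: x ≈ 17.3, y ≈ 41.0 km.

(17.3, 41.0)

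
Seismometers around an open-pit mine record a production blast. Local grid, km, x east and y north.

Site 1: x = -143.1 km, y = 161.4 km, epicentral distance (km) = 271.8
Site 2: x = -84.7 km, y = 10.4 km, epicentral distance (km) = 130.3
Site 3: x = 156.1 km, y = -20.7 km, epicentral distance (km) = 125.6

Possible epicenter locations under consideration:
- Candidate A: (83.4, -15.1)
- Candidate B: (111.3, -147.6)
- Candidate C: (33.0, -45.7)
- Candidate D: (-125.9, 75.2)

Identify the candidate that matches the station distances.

For each candidate, compare |candidate − station| to the reported distance:
Candidate A: residuals Site 1 15.3, Site 2 39.7, Site 3 52.7 → max 52.7 km
Candidate B: residuals Site 1 128.5, Site 2 121.5, Site 3 9.0 → max 128.5 km
Candidate C: residuals Site 1 0.0, Site 2 0.1, Site 3 0.0 → max 0.1 km
Candidate D: residuals Site 1 183.9, Site 2 53.5, Site 3 172.3 → max 183.9 km
Only Candidate C has all residuals ≈ 0.

Candidate C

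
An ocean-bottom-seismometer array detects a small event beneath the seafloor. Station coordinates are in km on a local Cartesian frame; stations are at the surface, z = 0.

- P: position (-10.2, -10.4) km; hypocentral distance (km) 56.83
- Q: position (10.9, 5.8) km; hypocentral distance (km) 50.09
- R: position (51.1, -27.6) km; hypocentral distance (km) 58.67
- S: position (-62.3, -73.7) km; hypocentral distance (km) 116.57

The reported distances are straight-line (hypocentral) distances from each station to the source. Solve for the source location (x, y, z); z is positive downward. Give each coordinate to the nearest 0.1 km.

x ≈ 21.8 km, y ≈ -8.0 km, depth ≈ 46.9 km

Each station gives a sphere (x−x_i)² + (y−y_i)² + z² = d_i² (stations at z=0).
Subtracting the P sphere from Q and R: z² cancels, leaving linear equations in x and y:
42.2 x + 32.4 y = 660.89
122.6 x − 34.4 y = 2948.25
Solving: x ≈ 21.803, y ≈ -8.000 km (keep extra digits for the depth step; rounded: 21.8, -8.0).
Then from the P sphere: z² = 56.83² − (x + 10.2)² − (y + 10.4)² with x = 21.803, y = -8.000, so z ≈ 46.901 ≈ 46.9 km.
Check against S (with the unrounded solution): distance 116.57 ≈ 116.57 km. ✓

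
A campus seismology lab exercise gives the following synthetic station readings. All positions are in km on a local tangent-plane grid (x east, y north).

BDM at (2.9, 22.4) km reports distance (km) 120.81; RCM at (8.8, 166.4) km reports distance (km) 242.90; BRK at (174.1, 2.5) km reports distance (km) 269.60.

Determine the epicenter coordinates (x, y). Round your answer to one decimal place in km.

(-89.1, -55.9)

Circle about each station: (x − 2.9)² + (y − 22.4)² = 120.81²; (x − 8.8)² + (y − 166.4)² = 242.90²; (x − 174.1)² + (y − 2.5)² = 269.60².
Subtracting the BDM equation from the RCM and BRK equations removes the quadratic terms:
11.8 x + 288.0 y = -17149.12
342.4 x − 39.8 y = -28282.21
Solving the 2×2 system: x ≈ -89.1, y ≈ -55.9 km.
Check against BDM (with the unrounded x, y): √((x − 2.9)²+(y − 22.4)²) = 120.80 ≈ 120.81 km. ✓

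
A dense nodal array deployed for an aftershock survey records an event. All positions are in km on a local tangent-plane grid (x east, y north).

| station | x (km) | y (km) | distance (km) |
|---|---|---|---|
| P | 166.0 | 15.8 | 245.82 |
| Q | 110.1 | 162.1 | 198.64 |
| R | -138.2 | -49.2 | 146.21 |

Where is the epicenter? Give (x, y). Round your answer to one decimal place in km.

x ≈ -71.1 km, y ≈ 80.7 km

Circle about each station: (x − 166.0)² + (y − 15.8)² = 245.82²; (x − 110.1)² + (y − 162.1)² = 198.64²; (x + 138.2)² + (y + 49.2)² = 146.21².
Subtracting pairs of circle equations eliminates x²+y² and gives linear equations (the radical axes):
-111.8 x + 292.6 y = 31562.40
-608.4 x − 130.0 y = 32764.35
Solving the 2×2 system: x ≈ -71.1, y ≈ 80.7 km.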